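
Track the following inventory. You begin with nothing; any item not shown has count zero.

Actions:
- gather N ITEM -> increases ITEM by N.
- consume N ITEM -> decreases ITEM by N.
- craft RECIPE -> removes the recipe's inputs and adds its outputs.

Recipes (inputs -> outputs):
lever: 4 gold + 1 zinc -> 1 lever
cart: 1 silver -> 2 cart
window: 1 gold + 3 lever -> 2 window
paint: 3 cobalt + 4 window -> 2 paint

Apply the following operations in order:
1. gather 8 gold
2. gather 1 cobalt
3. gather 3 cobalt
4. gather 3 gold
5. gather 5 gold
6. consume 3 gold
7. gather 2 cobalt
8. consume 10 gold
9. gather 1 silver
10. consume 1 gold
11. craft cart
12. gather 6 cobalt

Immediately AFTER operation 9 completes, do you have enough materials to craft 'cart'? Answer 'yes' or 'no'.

Answer: yes

Derivation:
After 1 (gather 8 gold): gold=8
After 2 (gather 1 cobalt): cobalt=1 gold=8
After 3 (gather 3 cobalt): cobalt=4 gold=8
After 4 (gather 3 gold): cobalt=4 gold=11
After 5 (gather 5 gold): cobalt=4 gold=16
After 6 (consume 3 gold): cobalt=4 gold=13
After 7 (gather 2 cobalt): cobalt=6 gold=13
After 8 (consume 10 gold): cobalt=6 gold=3
After 9 (gather 1 silver): cobalt=6 gold=3 silver=1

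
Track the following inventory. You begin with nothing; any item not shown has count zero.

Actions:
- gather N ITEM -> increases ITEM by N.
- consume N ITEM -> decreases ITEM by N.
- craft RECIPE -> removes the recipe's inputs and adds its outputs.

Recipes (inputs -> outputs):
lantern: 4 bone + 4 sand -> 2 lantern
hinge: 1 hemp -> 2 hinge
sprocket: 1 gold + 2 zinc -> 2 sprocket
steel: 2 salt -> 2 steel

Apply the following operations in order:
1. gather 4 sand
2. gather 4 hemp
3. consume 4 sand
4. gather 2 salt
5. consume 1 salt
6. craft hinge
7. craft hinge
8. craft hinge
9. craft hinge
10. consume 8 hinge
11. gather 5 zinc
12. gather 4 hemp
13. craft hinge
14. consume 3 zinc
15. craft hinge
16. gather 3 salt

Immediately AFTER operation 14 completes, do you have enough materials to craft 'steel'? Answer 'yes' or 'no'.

After 1 (gather 4 sand): sand=4
After 2 (gather 4 hemp): hemp=4 sand=4
After 3 (consume 4 sand): hemp=4
After 4 (gather 2 salt): hemp=4 salt=2
After 5 (consume 1 salt): hemp=4 salt=1
After 6 (craft hinge): hemp=3 hinge=2 salt=1
After 7 (craft hinge): hemp=2 hinge=4 salt=1
After 8 (craft hinge): hemp=1 hinge=6 salt=1
After 9 (craft hinge): hinge=8 salt=1
After 10 (consume 8 hinge): salt=1
After 11 (gather 5 zinc): salt=1 zinc=5
After 12 (gather 4 hemp): hemp=4 salt=1 zinc=5
After 13 (craft hinge): hemp=3 hinge=2 salt=1 zinc=5
After 14 (consume 3 zinc): hemp=3 hinge=2 salt=1 zinc=2

Answer: no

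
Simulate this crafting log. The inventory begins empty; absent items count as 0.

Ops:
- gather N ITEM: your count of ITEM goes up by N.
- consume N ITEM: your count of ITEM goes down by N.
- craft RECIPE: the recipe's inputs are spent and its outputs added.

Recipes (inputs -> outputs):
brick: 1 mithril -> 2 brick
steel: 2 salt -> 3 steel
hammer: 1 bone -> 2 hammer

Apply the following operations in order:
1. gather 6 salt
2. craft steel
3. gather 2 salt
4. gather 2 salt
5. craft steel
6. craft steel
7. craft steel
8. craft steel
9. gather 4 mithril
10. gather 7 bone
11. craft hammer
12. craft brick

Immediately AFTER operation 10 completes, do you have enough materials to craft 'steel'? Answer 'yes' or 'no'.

Answer: no

Derivation:
After 1 (gather 6 salt): salt=6
After 2 (craft steel): salt=4 steel=3
After 3 (gather 2 salt): salt=6 steel=3
After 4 (gather 2 salt): salt=8 steel=3
After 5 (craft steel): salt=6 steel=6
After 6 (craft steel): salt=4 steel=9
After 7 (craft steel): salt=2 steel=12
After 8 (craft steel): steel=15
After 9 (gather 4 mithril): mithril=4 steel=15
After 10 (gather 7 bone): bone=7 mithril=4 steel=15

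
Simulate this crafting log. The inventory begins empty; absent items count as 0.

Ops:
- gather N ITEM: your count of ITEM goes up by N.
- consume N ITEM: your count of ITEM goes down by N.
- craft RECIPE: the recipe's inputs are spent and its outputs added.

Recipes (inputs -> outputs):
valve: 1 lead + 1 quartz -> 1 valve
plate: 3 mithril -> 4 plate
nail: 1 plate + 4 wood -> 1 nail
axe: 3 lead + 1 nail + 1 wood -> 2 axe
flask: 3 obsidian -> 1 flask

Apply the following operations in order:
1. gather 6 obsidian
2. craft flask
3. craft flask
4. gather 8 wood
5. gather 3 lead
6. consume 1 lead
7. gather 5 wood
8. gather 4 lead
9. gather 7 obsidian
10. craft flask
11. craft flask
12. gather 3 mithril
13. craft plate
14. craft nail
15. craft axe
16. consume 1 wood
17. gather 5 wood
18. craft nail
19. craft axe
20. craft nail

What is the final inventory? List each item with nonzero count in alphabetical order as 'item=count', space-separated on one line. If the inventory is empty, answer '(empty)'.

After 1 (gather 6 obsidian): obsidian=6
After 2 (craft flask): flask=1 obsidian=3
After 3 (craft flask): flask=2
After 4 (gather 8 wood): flask=2 wood=8
After 5 (gather 3 lead): flask=2 lead=3 wood=8
After 6 (consume 1 lead): flask=2 lead=2 wood=8
After 7 (gather 5 wood): flask=2 lead=2 wood=13
After 8 (gather 4 lead): flask=2 lead=6 wood=13
After 9 (gather 7 obsidian): flask=2 lead=6 obsidian=7 wood=13
After 10 (craft flask): flask=3 lead=6 obsidian=4 wood=13
After 11 (craft flask): flask=4 lead=6 obsidian=1 wood=13
After 12 (gather 3 mithril): flask=4 lead=6 mithril=3 obsidian=1 wood=13
After 13 (craft plate): flask=4 lead=6 obsidian=1 plate=4 wood=13
After 14 (craft nail): flask=4 lead=6 nail=1 obsidian=1 plate=3 wood=9
After 15 (craft axe): axe=2 flask=4 lead=3 obsidian=1 plate=3 wood=8
After 16 (consume 1 wood): axe=2 flask=4 lead=3 obsidian=1 plate=3 wood=7
After 17 (gather 5 wood): axe=2 flask=4 lead=3 obsidian=1 plate=3 wood=12
After 18 (craft nail): axe=2 flask=4 lead=3 nail=1 obsidian=1 plate=2 wood=8
After 19 (craft axe): axe=4 flask=4 obsidian=1 plate=2 wood=7
After 20 (craft nail): axe=4 flask=4 nail=1 obsidian=1 plate=1 wood=3

Answer: axe=4 flask=4 nail=1 obsidian=1 plate=1 wood=3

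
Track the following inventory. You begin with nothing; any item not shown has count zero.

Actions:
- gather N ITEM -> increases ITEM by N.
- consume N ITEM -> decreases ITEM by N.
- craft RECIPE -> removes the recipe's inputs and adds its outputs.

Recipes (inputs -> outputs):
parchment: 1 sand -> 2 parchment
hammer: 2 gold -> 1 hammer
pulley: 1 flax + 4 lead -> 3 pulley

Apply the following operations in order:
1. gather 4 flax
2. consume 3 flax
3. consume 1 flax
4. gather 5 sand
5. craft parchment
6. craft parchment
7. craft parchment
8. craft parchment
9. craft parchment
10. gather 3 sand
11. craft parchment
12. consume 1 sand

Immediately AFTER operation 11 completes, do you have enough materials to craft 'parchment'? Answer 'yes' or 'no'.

Answer: yes

Derivation:
After 1 (gather 4 flax): flax=4
After 2 (consume 3 flax): flax=1
After 3 (consume 1 flax): (empty)
After 4 (gather 5 sand): sand=5
After 5 (craft parchment): parchment=2 sand=4
After 6 (craft parchment): parchment=4 sand=3
After 7 (craft parchment): parchment=6 sand=2
After 8 (craft parchment): parchment=8 sand=1
After 9 (craft parchment): parchment=10
After 10 (gather 3 sand): parchment=10 sand=3
After 11 (craft parchment): parchment=12 sand=2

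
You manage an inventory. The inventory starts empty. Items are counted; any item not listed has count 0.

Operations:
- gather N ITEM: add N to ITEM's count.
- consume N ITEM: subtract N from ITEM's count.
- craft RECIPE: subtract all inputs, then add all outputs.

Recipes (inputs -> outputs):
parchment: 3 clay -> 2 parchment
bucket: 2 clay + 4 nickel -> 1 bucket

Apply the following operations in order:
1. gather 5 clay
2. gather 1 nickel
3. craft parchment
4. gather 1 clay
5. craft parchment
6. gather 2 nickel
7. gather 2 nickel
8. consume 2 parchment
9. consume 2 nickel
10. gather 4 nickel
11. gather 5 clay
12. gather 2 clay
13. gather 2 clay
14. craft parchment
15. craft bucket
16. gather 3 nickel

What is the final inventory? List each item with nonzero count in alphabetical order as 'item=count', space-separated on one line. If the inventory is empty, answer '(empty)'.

Answer: bucket=1 clay=4 nickel=6 parchment=4

Derivation:
After 1 (gather 5 clay): clay=5
After 2 (gather 1 nickel): clay=5 nickel=1
After 3 (craft parchment): clay=2 nickel=1 parchment=2
After 4 (gather 1 clay): clay=3 nickel=1 parchment=2
After 5 (craft parchment): nickel=1 parchment=4
After 6 (gather 2 nickel): nickel=3 parchment=4
After 7 (gather 2 nickel): nickel=5 parchment=4
After 8 (consume 2 parchment): nickel=5 parchment=2
After 9 (consume 2 nickel): nickel=3 parchment=2
After 10 (gather 4 nickel): nickel=7 parchment=2
After 11 (gather 5 clay): clay=5 nickel=7 parchment=2
After 12 (gather 2 clay): clay=7 nickel=7 parchment=2
After 13 (gather 2 clay): clay=9 nickel=7 parchment=2
After 14 (craft parchment): clay=6 nickel=7 parchment=4
After 15 (craft bucket): bucket=1 clay=4 nickel=3 parchment=4
After 16 (gather 3 nickel): bucket=1 clay=4 nickel=6 parchment=4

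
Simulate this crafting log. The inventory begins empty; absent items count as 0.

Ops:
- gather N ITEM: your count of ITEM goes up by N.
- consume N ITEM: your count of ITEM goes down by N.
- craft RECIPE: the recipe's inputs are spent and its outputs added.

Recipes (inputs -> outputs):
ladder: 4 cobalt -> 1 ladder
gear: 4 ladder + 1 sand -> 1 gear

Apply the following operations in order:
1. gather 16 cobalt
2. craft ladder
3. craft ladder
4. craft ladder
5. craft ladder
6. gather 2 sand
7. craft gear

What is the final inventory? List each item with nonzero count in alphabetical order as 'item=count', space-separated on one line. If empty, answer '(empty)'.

After 1 (gather 16 cobalt): cobalt=16
After 2 (craft ladder): cobalt=12 ladder=1
After 3 (craft ladder): cobalt=8 ladder=2
After 4 (craft ladder): cobalt=4 ladder=3
After 5 (craft ladder): ladder=4
After 6 (gather 2 sand): ladder=4 sand=2
After 7 (craft gear): gear=1 sand=1

Answer: gear=1 sand=1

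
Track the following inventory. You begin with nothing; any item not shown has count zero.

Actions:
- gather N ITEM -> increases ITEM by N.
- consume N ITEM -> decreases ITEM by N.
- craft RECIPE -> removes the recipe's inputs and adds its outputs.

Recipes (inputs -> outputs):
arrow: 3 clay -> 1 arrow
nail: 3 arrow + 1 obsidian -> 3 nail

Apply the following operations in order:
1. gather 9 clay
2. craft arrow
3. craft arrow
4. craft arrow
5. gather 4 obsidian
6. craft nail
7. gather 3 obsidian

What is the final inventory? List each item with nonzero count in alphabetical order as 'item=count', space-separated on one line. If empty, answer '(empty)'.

After 1 (gather 9 clay): clay=9
After 2 (craft arrow): arrow=1 clay=6
After 3 (craft arrow): arrow=2 clay=3
After 4 (craft arrow): arrow=3
After 5 (gather 4 obsidian): arrow=3 obsidian=4
After 6 (craft nail): nail=3 obsidian=3
After 7 (gather 3 obsidian): nail=3 obsidian=6

Answer: nail=3 obsidian=6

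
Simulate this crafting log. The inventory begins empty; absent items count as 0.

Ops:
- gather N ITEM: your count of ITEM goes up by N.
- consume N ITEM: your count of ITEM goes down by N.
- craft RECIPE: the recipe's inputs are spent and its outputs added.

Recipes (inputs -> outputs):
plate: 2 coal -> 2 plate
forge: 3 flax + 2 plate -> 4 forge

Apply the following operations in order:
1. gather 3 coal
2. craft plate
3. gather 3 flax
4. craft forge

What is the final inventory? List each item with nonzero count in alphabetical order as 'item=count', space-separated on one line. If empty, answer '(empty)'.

After 1 (gather 3 coal): coal=3
After 2 (craft plate): coal=1 plate=2
After 3 (gather 3 flax): coal=1 flax=3 plate=2
After 4 (craft forge): coal=1 forge=4

Answer: coal=1 forge=4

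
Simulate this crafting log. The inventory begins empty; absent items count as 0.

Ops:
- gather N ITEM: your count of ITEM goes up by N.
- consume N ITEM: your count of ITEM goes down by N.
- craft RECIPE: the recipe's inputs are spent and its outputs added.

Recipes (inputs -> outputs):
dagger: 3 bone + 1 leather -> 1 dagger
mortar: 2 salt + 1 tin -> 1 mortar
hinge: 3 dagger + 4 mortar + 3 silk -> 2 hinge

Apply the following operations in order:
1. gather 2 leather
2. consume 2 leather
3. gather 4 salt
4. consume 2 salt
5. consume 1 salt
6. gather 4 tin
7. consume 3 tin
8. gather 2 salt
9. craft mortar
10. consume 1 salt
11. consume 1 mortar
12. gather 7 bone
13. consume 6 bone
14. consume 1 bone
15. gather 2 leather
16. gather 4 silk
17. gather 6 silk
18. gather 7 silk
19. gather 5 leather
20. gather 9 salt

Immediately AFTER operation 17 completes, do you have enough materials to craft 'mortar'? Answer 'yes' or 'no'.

After 1 (gather 2 leather): leather=2
After 2 (consume 2 leather): (empty)
After 3 (gather 4 salt): salt=4
After 4 (consume 2 salt): salt=2
After 5 (consume 1 salt): salt=1
After 6 (gather 4 tin): salt=1 tin=4
After 7 (consume 3 tin): salt=1 tin=1
After 8 (gather 2 salt): salt=3 tin=1
After 9 (craft mortar): mortar=1 salt=1
After 10 (consume 1 salt): mortar=1
After 11 (consume 1 mortar): (empty)
After 12 (gather 7 bone): bone=7
After 13 (consume 6 bone): bone=1
After 14 (consume 1 bone): (empty)
After 15 (gather 2 leather): leather=2
After 16 (gather 4 silk): leather=2 silk=4
After 17 (gather 6 silk): leather=2 silk=10

Answer: no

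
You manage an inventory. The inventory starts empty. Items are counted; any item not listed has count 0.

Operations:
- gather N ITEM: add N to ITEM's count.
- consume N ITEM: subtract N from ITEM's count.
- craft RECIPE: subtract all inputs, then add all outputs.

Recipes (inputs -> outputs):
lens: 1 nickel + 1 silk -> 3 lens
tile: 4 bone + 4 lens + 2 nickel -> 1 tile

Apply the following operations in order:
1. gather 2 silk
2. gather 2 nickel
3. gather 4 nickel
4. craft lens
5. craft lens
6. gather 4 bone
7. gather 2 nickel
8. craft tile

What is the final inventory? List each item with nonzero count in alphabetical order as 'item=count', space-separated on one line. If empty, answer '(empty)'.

After 1 (gather 2 silk): silk=2
After 2 (gather 2 nickel): nickel=2 silk=2
After 3 (gather 4 nickel): nickel=6 silk=2
After 4 (craft lens): lens=3 nickel=5 silk=1
After 5 (craft lens): lens=6 nickel=4
After 6 (gather 4 bone): bone=4 lens=6 nickel=4
After 7 (gather 2 nickel): bone=4 lens=6 nickel=6
After 8 (craft tile): lens=2 nickel=4 tile=1

Answer: lens=2 nickel=4 tile=1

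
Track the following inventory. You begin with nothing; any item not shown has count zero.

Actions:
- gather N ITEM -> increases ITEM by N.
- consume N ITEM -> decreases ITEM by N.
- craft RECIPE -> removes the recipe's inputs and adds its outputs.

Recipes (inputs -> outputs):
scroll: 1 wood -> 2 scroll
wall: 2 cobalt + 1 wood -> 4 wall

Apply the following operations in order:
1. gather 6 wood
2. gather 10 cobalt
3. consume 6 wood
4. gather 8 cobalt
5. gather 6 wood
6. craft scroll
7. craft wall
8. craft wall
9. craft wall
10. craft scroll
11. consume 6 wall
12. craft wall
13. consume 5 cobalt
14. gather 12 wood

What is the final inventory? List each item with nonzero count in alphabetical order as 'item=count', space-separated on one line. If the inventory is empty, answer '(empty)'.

Answer: cobalt=5 scroll=4 wall=10 wood=12

Derivation:
After 1 (gather 6 wood): wood=6
After 2 (gather 10 cobalt): cobalt=10 wood=6
After 3 (consume 6 wood): cobalt=10
After 4 (gather 8 cobalt): cobalt=18
After 5 (gather 6 wood): cobalt=18 wood=6
After 6 (craft scroll): cobalt=18 scroll=2 wood=5
After 7 (craft wall): cobalt=16 scroll=2 wall=4 wood=4
After 8 (craft wall): cobalt=14 scroll=2 wall=8 wood=3
After 9 (craft wall): cobalt=12 scroll=2 wall=12 wood=2
After 10 (craft scroll): cobalt=12 scroll=4 wall=12 wood=1
After 11 (consume 6 wall): cobalt=12 scroll=4 wall=6 wood=1
After 12 (craft wall): cobalt=10 scroll=4 wall=10
After 13 (consume 5 cobalt): cobalt=5 scroll=4 wall=10
After 14 (gather 12 wood): cobalt=5 scroll=4 wall=10 wood=12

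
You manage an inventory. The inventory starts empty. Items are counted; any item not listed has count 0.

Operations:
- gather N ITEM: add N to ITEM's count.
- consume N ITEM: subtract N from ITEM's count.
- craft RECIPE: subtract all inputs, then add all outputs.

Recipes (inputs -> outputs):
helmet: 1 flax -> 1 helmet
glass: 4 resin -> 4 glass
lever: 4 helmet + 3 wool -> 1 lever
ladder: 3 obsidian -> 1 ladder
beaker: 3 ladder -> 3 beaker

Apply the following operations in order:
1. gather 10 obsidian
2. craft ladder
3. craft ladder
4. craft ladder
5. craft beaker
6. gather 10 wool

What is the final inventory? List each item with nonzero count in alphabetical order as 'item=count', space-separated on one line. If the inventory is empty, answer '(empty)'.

After 1 (gather 10 obsidian): obsidian=10
After 2 (craft ladder): ladder=1 obsidian=7
After 3 (craft ladder): ladder=2 obsidian=4
After 4 (craft ladder): ladder=3 obsidian=1
After 5 (craft beaker): beaker=3 obsidian=1
After 6 (gather 10 wool): beaker=3 obsidian=1 wool=10

Answer: beaker=3 obsidian=1 wool=10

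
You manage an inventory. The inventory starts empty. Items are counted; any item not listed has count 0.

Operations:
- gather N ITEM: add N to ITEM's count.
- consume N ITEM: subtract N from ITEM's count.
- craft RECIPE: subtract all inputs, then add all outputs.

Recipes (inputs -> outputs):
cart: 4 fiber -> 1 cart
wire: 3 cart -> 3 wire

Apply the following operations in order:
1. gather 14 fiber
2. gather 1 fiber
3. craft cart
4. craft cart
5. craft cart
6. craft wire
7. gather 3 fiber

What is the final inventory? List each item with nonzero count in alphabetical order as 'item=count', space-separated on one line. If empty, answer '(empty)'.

Answer: fiber=6 wire=3

Derivation:
After 1 (gather 14 fiber): fiber=14
After 2 (gather 1 fiber): fiber=15
After 3 (craft cart): cart=1 fiber=11
After 4 (craft cart): cart=2 fiber=7
After 5 (craft cart): cart=3 fiber=3
After 6 (craft wire): fiber=3 wire=3
After 7 (gather 3 fiber): fiber=6 wire=3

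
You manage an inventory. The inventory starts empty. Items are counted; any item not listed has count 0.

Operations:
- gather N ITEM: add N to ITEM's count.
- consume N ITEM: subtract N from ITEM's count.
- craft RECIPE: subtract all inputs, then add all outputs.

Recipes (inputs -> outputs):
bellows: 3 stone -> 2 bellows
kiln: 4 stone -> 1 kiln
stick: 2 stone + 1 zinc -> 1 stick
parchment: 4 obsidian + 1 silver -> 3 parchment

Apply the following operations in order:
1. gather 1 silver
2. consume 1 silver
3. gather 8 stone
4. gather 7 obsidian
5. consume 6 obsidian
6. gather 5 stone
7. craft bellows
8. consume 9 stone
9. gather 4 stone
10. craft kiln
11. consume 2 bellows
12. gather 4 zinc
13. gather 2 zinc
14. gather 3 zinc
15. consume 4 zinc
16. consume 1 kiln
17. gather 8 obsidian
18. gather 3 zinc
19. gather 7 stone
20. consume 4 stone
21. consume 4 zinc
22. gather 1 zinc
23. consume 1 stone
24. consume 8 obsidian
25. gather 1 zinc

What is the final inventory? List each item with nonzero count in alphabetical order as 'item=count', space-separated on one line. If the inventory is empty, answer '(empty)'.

After 1 (gather 1 silver): silver=1
After 2 (consume 1 silver): (empty)
After 3 (gather 8 stone): stone=8
After 4 (gather 7 obsidian): obsidian=7 stone=8
After 5 (consume 6 obsidian): obsidian=1 stone=8
After 6 (gather 5 stone): obsidian=1 stone=13
After 7 (craft bellows): bellows=2 obsidian=1 stone=10
After 8 (consume 9 stone): bellows=2 obsidian=1 stone=1
After 9 (gather 4 stone): bellows=2 obsidian=1 stone=5
After 10 (craft kiln): bellows=2 kiln=1 obsidian=1 stone=1
After 11 (consume 2 bellows): kiln=1 obsidian=1 stone=1
After 12 (gather 4 zinc): kiln=1 obsidian=1 stone=1 zinc=4
After 13 (gather 2 zinc): kiln=1 obsidian=1 stone=1 zinc=6
After 14 (gather 3 zinc): kiln=1 obsidian=1 stone=1 zinc=9
After 15 (consume 4 zinc): kiln=1 obsidian=1 stone=1 zinc=5
After 16 (consume 1 kiln): obsidian=1 stone=1 zinc=5
After 17 (gather 8 obsidian): obsidian=9 stone=1 zinc=5
After 18 (gather 3 zinc): obsidian=9 stone=1 zinc=8
After 19 (gather 7 stone): obsidian=9 stone=8 zinc=8
After 20 (consume 4 stone): obsidian=9 stone=4 zinc=8
After 21 (consume 4 zinc): obsidian=9 stone=4 zinc=4
After 22 (gather 1 zinc): obsidian=9 stone=4 zinc=5
After 23 (consume 1 stone): obsidian=9 stone=3 zinc=5
After 24 (consume 8 obsidian): obsidian=1 stone=3 zinc=5
After 25 (gather 1 zinc): obsidian=1 stone=3 zinc=6

Answer: obsidian=1 stone=3 zinc=6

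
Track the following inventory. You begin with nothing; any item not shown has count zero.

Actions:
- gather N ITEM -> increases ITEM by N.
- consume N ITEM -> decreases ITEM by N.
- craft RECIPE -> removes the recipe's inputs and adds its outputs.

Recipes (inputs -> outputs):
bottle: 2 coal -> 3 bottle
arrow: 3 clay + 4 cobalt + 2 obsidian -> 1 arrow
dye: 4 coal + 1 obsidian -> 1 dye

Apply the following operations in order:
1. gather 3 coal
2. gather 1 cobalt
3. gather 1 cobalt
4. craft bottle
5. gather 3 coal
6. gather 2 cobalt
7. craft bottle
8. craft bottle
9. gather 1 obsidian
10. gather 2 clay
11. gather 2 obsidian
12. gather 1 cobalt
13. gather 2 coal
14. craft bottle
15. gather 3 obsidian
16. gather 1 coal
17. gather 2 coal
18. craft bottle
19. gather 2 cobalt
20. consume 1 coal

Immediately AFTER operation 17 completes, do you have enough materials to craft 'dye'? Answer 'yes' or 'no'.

Answer: no

Derivation:
After 1 (gather 3 coal): coal=3
After 2 (gather 1 cobalt): coal=3 cobalt=1
After 3 (gather 1 cobalt): coal=3 cobalt=2
After 4 (craft bottle): bottle=3 coal=1 cobalt=2
After 5 (gather 3 coal): bottle=3 coal=4 cobalt=2
After 6 (gather 2 cobalt): bottle=3 coal=4 cobalt=4
After 7 (craft bottle): bottle=6 coal=2 cobalt=4
After 8 (craft bottle): bottle=9 cobalt=4
After 9 (gather 1 obsidian): bottle=9 cobalt=4 obsidian=1
After 10 (gather 2 clay): bottle=9 clay=2 cobalt=4 obsidian=1
After 11 (gather 2 obsidian): bottle=9 clay=2 cobalt=4 obsidian=3
After 12 (gather 1 cobalt): bottle=9 clay=2 cobalt=5 obsidian=3
After 13 (gather 2 coal): bottle=9 clay=2 coal=2 cobalt=5 obsidian=3
After 14 (craft bottle): bottle=12 clay=2 cobalt=5 obsidian=3
After 15 (gather 3 obsidian): bottle=12 clay=2 cobalt=5 obsidian=6
After 16 (gather 1 coal): bottle=12 clay=2 coal=1 cobalt=5 obsidian=6
After 17 (gather 2 coal): bottle=12 clay=2 coal=3 cobalt=5 obsidian=6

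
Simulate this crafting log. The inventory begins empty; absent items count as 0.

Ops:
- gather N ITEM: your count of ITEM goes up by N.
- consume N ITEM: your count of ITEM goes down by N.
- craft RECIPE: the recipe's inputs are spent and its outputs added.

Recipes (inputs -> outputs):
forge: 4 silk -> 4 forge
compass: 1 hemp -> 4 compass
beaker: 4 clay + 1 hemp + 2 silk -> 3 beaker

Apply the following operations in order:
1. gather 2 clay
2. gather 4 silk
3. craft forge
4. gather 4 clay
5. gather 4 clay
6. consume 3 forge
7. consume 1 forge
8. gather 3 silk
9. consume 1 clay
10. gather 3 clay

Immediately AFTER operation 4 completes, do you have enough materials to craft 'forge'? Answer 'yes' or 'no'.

Answer: no

Derivation:
After 1 (gather 2 clay): clay=2
After 2 (gather 4 silk): clay=2 silk=4
After 3 (craft forge): clay=2 forge=4
After 4 (gather 4 clay): clay=6 forge=4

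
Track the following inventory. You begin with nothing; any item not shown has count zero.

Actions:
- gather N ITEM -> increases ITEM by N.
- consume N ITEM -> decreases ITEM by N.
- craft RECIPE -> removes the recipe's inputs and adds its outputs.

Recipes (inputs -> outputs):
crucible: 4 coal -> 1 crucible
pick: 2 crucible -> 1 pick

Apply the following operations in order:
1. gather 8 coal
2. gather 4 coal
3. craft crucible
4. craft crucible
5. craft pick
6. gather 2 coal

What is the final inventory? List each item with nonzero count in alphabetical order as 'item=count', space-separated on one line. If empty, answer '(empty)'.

Answer: coal=6 pick=1

Derivation:
After 1 (gather 8 coal): coal=8
After 2 (gather 4 coal): coal=12
After 3 (craft crucible): coal=8 crucible=1
After 4 (craft crucible): coal=4 crucible=2
After 5 (craft pick): coal=4 pick=1
After 6 (gather 2 coal): coal=6 pick=1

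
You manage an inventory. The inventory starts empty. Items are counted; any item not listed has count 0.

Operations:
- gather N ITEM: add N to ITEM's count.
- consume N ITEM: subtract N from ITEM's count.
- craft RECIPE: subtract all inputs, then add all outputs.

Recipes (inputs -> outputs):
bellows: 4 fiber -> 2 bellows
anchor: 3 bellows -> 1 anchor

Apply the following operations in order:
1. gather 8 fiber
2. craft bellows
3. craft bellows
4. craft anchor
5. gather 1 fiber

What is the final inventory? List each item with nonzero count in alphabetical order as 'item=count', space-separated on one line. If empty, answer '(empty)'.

Answer: anchor=1 bellows=1 fiber=1

Derivation:
After 1 (gather 8 fiber): fiber=8
After 2 (craft bellows): bellows=2 fiber=4
After 3 (craft bellows): bellows=4
After 4 (craft anchor): anchor=1 bellows=1
After 5 (gather 1 fiber): anchor=1 bellows=1 fiber=1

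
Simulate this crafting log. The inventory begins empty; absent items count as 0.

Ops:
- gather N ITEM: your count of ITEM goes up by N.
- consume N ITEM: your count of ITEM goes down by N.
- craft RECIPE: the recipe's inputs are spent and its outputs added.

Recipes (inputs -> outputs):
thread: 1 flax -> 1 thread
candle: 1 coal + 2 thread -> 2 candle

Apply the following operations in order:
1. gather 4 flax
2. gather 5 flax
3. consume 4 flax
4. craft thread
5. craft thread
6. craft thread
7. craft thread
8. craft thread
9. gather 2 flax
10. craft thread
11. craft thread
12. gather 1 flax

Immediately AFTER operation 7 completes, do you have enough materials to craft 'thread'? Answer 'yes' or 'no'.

Answer: yes

Derivation:
After 1 (gather 4 flax): flax=4
After 2 (gather 5 flax): flax=9
After 3 (consume 4 flax): flax=5
After 4 (craft thread): flax=4 thread=1
After 5 (craft thread): flax=3 thread=2
After 6 (craft thread): flax=2 thread=3
After 7 (craft thread): flax=1 thread=4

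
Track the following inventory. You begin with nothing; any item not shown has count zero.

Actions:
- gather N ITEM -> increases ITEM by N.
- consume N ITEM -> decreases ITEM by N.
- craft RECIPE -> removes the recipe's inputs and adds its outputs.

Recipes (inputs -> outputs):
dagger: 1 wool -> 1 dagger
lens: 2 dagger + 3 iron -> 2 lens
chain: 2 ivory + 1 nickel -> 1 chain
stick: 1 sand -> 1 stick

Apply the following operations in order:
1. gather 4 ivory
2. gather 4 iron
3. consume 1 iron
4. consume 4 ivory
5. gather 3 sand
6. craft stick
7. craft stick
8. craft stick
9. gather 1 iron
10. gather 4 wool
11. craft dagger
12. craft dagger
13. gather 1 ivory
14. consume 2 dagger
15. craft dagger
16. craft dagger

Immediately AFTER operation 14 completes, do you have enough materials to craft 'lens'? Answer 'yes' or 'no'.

Answer: no

Derivation:
After 1 (gather 4 ivory): ivory=4
After 2 (gather 4 iron): iron=4 ivory=4
After 3 (consume 1 iron): iron=3 ivory=4
After 4 (consume 4 ivory): iron=3
After 5 (gather 3 sand): iron=3 sand=3
After 6 (craft stick): iron=3 sand=2 stick=1
After 7 (craft stick): iron=3 sand=1 stick=2
After 8 (craft stick): iron=3 stick=3
After 9 (gather 1 iron): iron=4 stick=3
After 10 (gather 4 wool): iron=4 stick=3 wool=4
After 11 (craft dagger): dagger=1 iron=4 stick=3 wool=3
After 12 (craft dagger): dagger=2 iron=4 stick=3 wool=2
After 13 (gather 1 ivory): dagger=2 iron=4 ivory=1 stick=3 wool=2
After 14 (consume 2 dagger): iron=4 ivory=1 stick=3 wool=2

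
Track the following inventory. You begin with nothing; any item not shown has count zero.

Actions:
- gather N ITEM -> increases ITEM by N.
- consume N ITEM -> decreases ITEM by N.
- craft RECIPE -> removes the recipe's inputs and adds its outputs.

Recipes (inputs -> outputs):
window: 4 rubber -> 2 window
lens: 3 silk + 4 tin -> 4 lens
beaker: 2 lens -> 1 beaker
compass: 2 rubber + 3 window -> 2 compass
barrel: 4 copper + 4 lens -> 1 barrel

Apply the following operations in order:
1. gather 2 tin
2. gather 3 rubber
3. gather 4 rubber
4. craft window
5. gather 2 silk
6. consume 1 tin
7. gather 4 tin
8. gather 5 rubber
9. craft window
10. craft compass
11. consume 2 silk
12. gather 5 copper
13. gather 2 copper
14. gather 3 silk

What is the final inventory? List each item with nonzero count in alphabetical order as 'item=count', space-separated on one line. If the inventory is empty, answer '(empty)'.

Answer: compass=2 copper=7 rubber=2 silk=3 tin=5 window=1

Derivation:
After 1 (gather 2 tin): tin=2
After 2 (gather 3 rubber): rubber=3 tin=2
After 3 (gather 4 rubber): rubber=7 tin=2
After 4 (craft window): rubber=3 tin=2 window=2
After 5 (gather 2 silk): rubber=3 silk=2 tin=2 window=2
After 6 (consume 1 tin): rubber=3 silk=2 tin=1 window=2
After 7 (gather 4 tin): rubber=3 silk=2 tin=5 window=2
After 8 (gather 5 rubber): rubber=8 silk=2 tin=5 window=2
After 9 (craft window): rubber=4 silk=2 tin=5 window=4
After 10 (craft compass): compass=2 rubber=2 silk=2 tin=5 window=1
After 11 (consume 2 silk): compass=2 rubber=2 tin=5 window=1
After 12 (gather 5 copper): compass=2 copper=5 rubber=2 tin=5 window=1
After 13 (gather 2 copper): compass=2 copper=7 rubber=2 tin=5 window=1
After 14 (gather 3 silk): compass=2 copper=7 rubber=2 silk=3 tin=5 window=1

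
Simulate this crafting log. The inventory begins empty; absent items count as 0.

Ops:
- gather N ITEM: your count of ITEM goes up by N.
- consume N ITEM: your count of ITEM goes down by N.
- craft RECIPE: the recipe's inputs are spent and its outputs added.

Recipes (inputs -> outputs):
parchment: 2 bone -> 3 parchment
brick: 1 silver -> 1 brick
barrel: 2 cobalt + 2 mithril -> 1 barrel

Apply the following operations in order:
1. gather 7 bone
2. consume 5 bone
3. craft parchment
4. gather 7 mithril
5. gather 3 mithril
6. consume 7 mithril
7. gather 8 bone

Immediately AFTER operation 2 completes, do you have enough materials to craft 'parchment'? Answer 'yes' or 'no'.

Answer: yes

Derivation:
After 1 (gather 7 bone): bone=7
After 2 (consume 5 bone): bone=2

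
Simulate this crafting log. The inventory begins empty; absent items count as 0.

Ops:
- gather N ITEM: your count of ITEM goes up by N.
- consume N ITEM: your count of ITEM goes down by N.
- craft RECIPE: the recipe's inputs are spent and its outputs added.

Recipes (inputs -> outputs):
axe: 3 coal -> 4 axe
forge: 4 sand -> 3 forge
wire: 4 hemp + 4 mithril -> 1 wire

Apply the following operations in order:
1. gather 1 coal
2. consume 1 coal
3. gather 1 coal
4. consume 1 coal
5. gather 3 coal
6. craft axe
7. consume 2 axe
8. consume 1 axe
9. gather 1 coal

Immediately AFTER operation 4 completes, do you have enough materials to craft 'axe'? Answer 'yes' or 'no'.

Answer: no

Derivation:
After 1 (gather 1 coal): coal=1
After 2 (consume 1 coal): (empty)
After 3 (gather 1 coal): coal=1
After 4 (consume 1 coal): (empty)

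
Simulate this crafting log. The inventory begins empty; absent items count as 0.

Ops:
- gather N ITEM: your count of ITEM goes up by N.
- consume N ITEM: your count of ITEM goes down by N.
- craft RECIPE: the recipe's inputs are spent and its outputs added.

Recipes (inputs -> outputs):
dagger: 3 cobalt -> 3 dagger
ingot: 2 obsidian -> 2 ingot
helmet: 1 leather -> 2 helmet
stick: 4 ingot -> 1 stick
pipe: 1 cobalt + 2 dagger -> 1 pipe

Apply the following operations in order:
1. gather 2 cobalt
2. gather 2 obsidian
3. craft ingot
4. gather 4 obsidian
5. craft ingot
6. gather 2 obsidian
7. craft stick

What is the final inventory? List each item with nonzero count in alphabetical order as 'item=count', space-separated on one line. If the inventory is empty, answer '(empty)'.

Answer: cobalt=2 obsidian=4 stick=1

Derivation:
After 1 (gather 2 cobalt): cobalt=2
After 2 (gather 2 obsidian): cobalt=2 obsidian=2
After 3 (craft ingot): cobalt=2 ingot=2
After 4 (gather 4 obsidian): cobalt=2 ingot=2 obsidian=4
After 5 (craft ingot): cobalt=2 ingot=4 obsidian=2
After 6 (gather 2 obsidian): cobalt=2 ingot=4 obsidian=4
After 7 (craft stick): cobalt=2 obsidian=4 stick=1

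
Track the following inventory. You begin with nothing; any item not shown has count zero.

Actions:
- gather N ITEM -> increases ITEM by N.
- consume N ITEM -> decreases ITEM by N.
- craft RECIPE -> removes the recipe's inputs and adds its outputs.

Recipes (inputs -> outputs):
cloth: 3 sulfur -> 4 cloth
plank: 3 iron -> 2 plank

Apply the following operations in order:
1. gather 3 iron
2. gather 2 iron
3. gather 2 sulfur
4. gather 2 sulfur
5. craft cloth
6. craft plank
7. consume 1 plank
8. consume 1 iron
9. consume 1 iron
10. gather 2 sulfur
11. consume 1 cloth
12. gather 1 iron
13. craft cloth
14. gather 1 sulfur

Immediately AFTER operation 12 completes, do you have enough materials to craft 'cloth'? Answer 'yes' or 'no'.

Answer: yes

Derivation:
After 1 (gather 3 iron): iron=3
After 2 (gather 2 iron): iron=5
After 3 (gather 2 sulfur): iron=5 sulfur=2
After 4 (gather 2 sulfur): iron=5 sulfur=4
After 5 (craft cloth): cloth=4 iron=5 sulfur=1
After 6 (craft plank): cloth=4 iron=2 plank=2 sulfur=1
After 7 (consume 1 plank): cloth=4 iron=2 plank=1 sulfur=1
After 8 (consume 1 iron): cloth=4 iron=1 plank=1 sulfur=1
After 9 (consume 1 iron): cloth=4 plank=1 sulfur=1
After 10 (gather 2 sulfur): cloth=4 plank=1 sulfur=3
After 11 (consume 1 cloth): cloth=3 plank=1 sulfur=3
After 12 (gather 1 iron): cloth=3 iron=1 plank=1 sulfur=3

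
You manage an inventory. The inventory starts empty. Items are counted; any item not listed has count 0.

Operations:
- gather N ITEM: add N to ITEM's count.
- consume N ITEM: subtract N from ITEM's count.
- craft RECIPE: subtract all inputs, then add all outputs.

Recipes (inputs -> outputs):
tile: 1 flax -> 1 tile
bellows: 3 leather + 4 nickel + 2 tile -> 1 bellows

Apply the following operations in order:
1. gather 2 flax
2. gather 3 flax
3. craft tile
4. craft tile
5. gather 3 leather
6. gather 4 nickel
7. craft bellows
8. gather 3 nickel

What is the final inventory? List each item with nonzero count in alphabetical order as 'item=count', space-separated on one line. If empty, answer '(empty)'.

Answer: bellows=1 flax=3 nickel=3

Derivation:
After 1 (gather 2 flax): flax=2
After 2 (gather 3 flax): flax=5
After 3 (craft tile): flax=4 tile=1
After 4 (craft tile): flax=3 tile=2
After 5 (gather 3 leather): flax=3 leather=3 tile=2
After 6 (gather 4 nickel): flax=3 leather=3 nickel=4 tile=2
After 7 (craft bellows): bellows=1 flax=3
After 8 (gather 3 nickel): bellows=1 flax=3 nickel=3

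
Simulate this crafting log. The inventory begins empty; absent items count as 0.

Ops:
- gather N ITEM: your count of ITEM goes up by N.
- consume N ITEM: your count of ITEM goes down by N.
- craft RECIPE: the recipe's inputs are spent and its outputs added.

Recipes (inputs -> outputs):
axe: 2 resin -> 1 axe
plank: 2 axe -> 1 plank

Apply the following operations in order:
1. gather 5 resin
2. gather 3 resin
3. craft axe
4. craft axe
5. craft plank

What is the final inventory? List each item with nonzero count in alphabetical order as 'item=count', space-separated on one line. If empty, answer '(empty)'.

After 1 (gather 5 resin): resin=5
After 2 (gather 3 resin): resin=8
After 3 (craft axe): axe=1 resin=6
After 4 (craft axe): axe=2 resin=4
After 5 (craft plank): plank=1 resin=4

Answer: plank=1 resin=4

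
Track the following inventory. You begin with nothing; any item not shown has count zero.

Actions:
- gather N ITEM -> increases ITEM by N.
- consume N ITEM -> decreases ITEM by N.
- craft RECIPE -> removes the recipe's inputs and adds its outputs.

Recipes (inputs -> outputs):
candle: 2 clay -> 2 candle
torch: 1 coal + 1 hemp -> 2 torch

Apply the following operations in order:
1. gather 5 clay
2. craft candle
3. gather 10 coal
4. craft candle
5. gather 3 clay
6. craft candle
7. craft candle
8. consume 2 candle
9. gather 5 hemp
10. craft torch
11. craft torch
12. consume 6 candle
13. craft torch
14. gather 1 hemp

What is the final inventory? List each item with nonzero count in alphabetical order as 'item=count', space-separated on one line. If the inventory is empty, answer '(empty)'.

After 1 (gather 5 clay): clay=5
After 2 (craft candle): candle=2 clay=3
After 3 (gather 10 coal): candle=2 clay=3 coal=10
After 4 (craft candle): candle=4 clay=1 coal=10
After 5 (gather 3 clay): candle=4 clay=4 coal=10
After 6 (craft candle): candle=6 clay=2 coal=10
After 7 (craft candle): candle=8 coal=10
After 8 (consume 2 candle): candle=6 coal=10
After 9 (gather 5 hemp): candle=6 coal=10 hemp=5
After 10 (craft torch): candle=6 coal=9 hemp=4 torch=2
After 11 (craft torch): candle=6 coal=8 hemp=3 torch=4
After 12 (consume 6 candle): coal=8 hemp=3 torch=4
After 13 (craft torch): coal=7 hemp=2 torch=6
After 14 (gather 1 hemp): coal=7 hemp=3 torch=6

Answer: coal=7 hemp=3 torch=6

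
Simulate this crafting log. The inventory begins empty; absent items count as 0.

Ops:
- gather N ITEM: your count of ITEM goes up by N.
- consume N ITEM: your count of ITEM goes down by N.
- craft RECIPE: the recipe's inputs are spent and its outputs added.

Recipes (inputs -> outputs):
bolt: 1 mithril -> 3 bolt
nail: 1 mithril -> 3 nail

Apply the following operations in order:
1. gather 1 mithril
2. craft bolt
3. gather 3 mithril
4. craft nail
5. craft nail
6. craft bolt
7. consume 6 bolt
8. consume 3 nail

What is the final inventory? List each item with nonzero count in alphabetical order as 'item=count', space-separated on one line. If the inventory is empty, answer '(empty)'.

After 1 (gather 1 mithril): mithril=1
After 2 (craft bolt): bolt=3
After 3 (gather 3 mithril): bolt=3 mithril=3
After 4 (craft nail): bolt=3 mithril=2 nail=3
After 5 (craft nail): bolt=3 mithril=1 nail=6
After 6 (craft bolt): bolt=6 nail=6
After 7 (consume 6 bolt): nail=6
After 8 (consume 3 nail): nail=3

Answer: nail=3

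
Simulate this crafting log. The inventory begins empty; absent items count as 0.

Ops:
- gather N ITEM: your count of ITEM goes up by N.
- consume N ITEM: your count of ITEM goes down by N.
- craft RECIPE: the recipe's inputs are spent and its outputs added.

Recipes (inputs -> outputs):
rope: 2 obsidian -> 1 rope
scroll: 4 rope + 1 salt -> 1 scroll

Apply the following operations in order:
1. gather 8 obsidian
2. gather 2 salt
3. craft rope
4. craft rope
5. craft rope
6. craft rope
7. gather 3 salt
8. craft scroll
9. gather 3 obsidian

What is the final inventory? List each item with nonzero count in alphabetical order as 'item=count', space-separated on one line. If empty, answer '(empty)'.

After 1 (gather 8 obsidian): obsidian=8
After 2 (gather 2 salt): obsidian=8 salt=2
After 3 (craft rope): obsidian=6 rope=1 salt=2
After 4 (craft rope): obsidian=4 rope=2 salt=2
After 5 (craft rope): obsidian=2 rope=3 salt=2
After 6 (craft rope): rope=4 salt=2
After 7 (gather 3 salt): rope=4 salt=5
After 8 (craft scroll): salt=4 scroll=1
After 9 (gather 3 obsidian): obsidian=3 salt=4 scroll=1

Answer: obsidian=3 salt=4 scroll=1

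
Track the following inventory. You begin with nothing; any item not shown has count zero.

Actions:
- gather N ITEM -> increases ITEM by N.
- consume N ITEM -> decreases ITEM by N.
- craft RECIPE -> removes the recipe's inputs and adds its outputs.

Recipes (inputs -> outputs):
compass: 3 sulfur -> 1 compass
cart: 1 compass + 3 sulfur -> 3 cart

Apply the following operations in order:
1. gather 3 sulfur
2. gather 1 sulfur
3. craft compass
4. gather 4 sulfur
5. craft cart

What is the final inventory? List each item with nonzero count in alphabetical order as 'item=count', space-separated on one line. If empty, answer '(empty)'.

Answer: cart=3 sulfur=2

Derivation:
After 1 (gather 3 sulfur): sulfur=3
After 2 (gather 1 sulfur): sulfur=4
After 3 (craft compass): compass=1 sulfur=1
After 4 (gather 4 sulfur): compass=1 sulfur=5
After 5 (craft cart): cart=3 sulfur=2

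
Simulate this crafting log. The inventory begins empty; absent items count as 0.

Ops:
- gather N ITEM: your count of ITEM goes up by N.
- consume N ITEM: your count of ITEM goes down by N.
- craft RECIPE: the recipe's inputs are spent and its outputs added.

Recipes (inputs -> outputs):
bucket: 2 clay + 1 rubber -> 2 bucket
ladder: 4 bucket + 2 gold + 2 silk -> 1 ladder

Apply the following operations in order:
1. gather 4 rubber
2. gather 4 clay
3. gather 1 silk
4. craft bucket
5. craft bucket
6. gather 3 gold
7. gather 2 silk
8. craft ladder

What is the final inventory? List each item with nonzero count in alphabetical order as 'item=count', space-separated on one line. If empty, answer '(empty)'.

After 1 (gather 4 rubber): rubber=4
After 2 (gather 4 clay): clay=4 rubber=4
After 3 (gather 1 silk): clay=4 rubber=4 silk=1
After 4 (craft bucket): bucket=2 clay=2 rubber=3 silk=1
After 5 (craft bucket): bucket=4 rubber=2 silk=1
After 6 (gather 3 gold): bucket=4 gold=3 rubber=2 silk=1
After 7 (gather 2 silk): bucket=4 gold=3 rubber=2 silk=3
After 8 (craft ladder): gold=1 ladder=1 rubber=2 silk=1

Answer: gold=1 ladder=1 rubber=2 silk=1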